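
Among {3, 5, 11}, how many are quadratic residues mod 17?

0

(3/17) = -1 → non-residue.
(5/17) = -1 → non-residue.
(11/17) = -1 → non-residue.
Total quadratic residues among the 3: 0.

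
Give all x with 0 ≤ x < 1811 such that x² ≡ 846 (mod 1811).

639, 1172

Since 1811 ≡ 3 (mod 4), a square root of 846 is 846^((1811+1)/4) = 846^453 mod 1811.
Repeated squaring: 846^2≡371, 846^4≡5, 846^8≡25, 846^16≡625, 846^32≡1260, 846^64≡1164, 846^128≡268, 846^256≡1195 (mod 1811).
846^453 = 846^(256+128+64+4+1) ≡ 1172 (mod 1811).
Check: 1172² = 1373584 ≡ 846 (mod 1811). The two roots are 639 and 1172.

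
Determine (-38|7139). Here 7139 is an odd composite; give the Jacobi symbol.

1

First reduce: -38 ≡ 7101 (mod 7139).
Reciprocity: 7101 ≡ 1 and 7139 ≡ 3 (mod 4), so (7101/7139) = +(7139/7101).
Reduce top mod 7101: now compute (38/7101).
Pull out 2: since 7101 ≡ 5 (mod 8), (2/7101) = -1.
Reciprocity: 19 ≡ 3 and 7101 ≡ 1 (mod 4), so (19/7101) = +(7101/19).
Reduce top mod 19: now compute (14/19).
Pull out 2: since 19 ≡ 3 (mod 8), (2/19) = -1.
Reciprocity: 7 ≡ 3 and 19 ≡ 3 (mod 4), so (7/19) = −(19/7).
Reduce top mod 7: now compute (5/7).
Reciprocity: 5 ≡ 1 and 7 ≡ 3 (mod 4), so (5/7) = +(7/5).
Reduce top mod 5: now compute (2/5).
Pull out 2: since 5 ≡ 5 (mod 8), (2/5) = -1.
Reached (1/5) = 1. Collecting the sign flips along the way, the symbol is +1.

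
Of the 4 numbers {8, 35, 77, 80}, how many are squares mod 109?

(8/109) = -1 → non-residue.
(35/109) = +1 → QR.
(77/109) = -1 → non-residue.
(80/109) = +1 → QR.
Total quadratic residues among the 4: 2.

2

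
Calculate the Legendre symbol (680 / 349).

First reduce: 680 ≡ 331 (mod 349).
Reciprocity: 331 ≡ 3 and 349 ≡ 1 (mod 4), so (331/349) = +(349/331).
Reduce top mod 331: now compute (18/331).
Pull out 2: since 331 ≡ 3 (mod 8), (2/331) = -1.
Reciprocity: 9 ≡ 1 and 331 ≡ 3 (mod 4), so (9/331) = +(331/9).
Reduce top mod 9: now compute (7/9).
Reciprocity: 7 ≡ 3 and 9 ≡ 1 (mod 4), so (7/9) = +(9/7).
Reduce top mod 7: now compute (2/7).
Pull out 2: since 7 ≡ 7 (mod 8), (2/7) = +1.
Reached (1/7) = 1. Collecting the sign flips along the way, the symbol is -1.

-1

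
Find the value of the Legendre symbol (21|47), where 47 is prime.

Euler's criterion: (21/47) ≡ 21^23 (mod 47).
21^2 ≡ 18 (mod 47)
21^4 ≡ 42 (mod 47)
21^8 ≡ 25 (mod 47)
21^16 ≡ 14 (mod 47)
21^23 = 21^(16+4+2+1) ≡ 1 (mod 47).
Result is 1, so (21/47) = 1.

1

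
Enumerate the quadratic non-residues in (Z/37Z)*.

Square k = 1,…,18 (k and 37−k give the same square):
1²=1, 2²=4, 3²=9, 4²=16, 5²=25, 6²=36, 7²≡12, 8²≡27, 9²≡7, 10²≡26, 11²≡10, 12²≡33, 13²≡21, 14²≡11, 15²≡3, 16²≡34, 17²≡30, 18²≡28 (mod 37).
The residues are {1, 3, 4, 7, 9, 10, 11, 12, 16, 21, 25, 26, 27, 28, 30, 33, 34, 36}; the non-residues are the remaining 18 nonzero classes.

2 5 6 8 13 14 15 17 18 19 20 22 23 24 29 31 32 35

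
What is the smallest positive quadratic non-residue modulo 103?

(2/103) = +1, so 2 is a residue.
(3/103) = −1, so 3 is the smallest positive non-residue mod 103.

3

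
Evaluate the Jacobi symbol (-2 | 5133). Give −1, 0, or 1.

First reduce: -2 ≡ 5131 (mod 5133).
Reciprocity: 5131 ≡ 3 and 5133 ≡ 1 (mod 4), so (5131/5133) = +(5133/5131).
Reduce top mod 5131: now compute (2/5131).
Pull out 2: since 5131 ≡ 3 (mod 8), (2/5131) = -1.
Reached (1/5131) = 1. Collecting the sign flips along the way, the symbol is -1.

-1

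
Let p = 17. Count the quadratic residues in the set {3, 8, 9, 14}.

2

(3/17) = -1 → non-residue.
(8/17) = +1 → QR.
(9/17) = +1 → QR.
(14/17) = -1 → non-residue.
Total quadratic residues among the 4: 2.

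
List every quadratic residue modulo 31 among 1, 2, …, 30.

Square k = 1,…,15 (k and 31−k give the same square):
1²=1, 2²=4, 3²=9, 4²=16, 5²=25, 6²≡5, 7²≡18, 8²≡2, 9²≡19, 10²≡7, 11²≡28, 12²≡20, 13²≡14, 14²≡10, 15²≡8 (mod 31).
So the quadratic residues mod 31 are {1, 2, 4, 5, 7, 8, 9, 10, 14, 16, 18, 19, 20, 25, 28}.

1 2 4 5 7 8 9 10 14 16 18 19 20 25 28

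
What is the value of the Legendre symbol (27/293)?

Reciprocity: 27 ≡ 3 and 293 ≡ 1 (mod 4), so (27/293) = +(293/27).
Reduce top mod 27: now compute (23/27).
Reciprocity: 23 ≡ 3 and 27 ≡ 3 (mod 4), so (23/27) = −(27/23).
Reduce top mod 23: now compute (4/23).
Pull out 2^2: since 23 ≡ 7 (mod 8), (2/23) = +1, so (2/23)^2 = +1.
Reached (1/23) = 1. Collecting the sign flips along the way, the symbol is -1.

-1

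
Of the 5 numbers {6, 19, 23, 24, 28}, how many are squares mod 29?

4

(6/29) = +1 → QR.
(19/29) = -1 → non-residue.
(23/29) = +1 → QR.
(24/29) = +1 → QR.
(28/29) = +1 → QR.
Total quadratic residues among the 5: 4.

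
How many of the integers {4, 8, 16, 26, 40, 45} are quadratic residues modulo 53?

(4/53) = +1 → QR.
(8/53) = -1 → non-residue.
(16/53) = +1 → QR.
(26/53) = -1 → non-residue.
(40/53) = +1 → QR.
(45/53) = -1 → non-residue.
Total quadratic residues among the 6: 3.

3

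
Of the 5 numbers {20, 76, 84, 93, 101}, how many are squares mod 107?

2

(20/107) = -1 → non-residue.
(76/107) = +1 → QR.
(84/107) = -1 → non-residue.
(93/107) = -1 → non-residue.
(101/107) = +1 → QR.
Total quadratic residues among the 5: 2.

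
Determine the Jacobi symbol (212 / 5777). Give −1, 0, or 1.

0

Pull out 2^2: since 5777 ≡ 1 (mod 8), (2/5777) = +1, so (2/5777)^2 = +1.
Reciprocity: 53 ≡ 1 and 5777 ≡ 1 (mod 4), so (53/5777) = +(5777/53).
Reduce top mod 53: now compute (0/53).
Top reduces to 0: gcd > 1, so the symbol is 0.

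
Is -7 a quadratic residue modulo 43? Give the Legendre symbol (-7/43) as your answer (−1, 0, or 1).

First reduce: -7 ≡ 36 (mod 43).
Pull out 2^2: since 43 ≡ 3 (mod 8), (2/43) = -1, so (2/43)^2 = +1.
Reciprocity: 9 ≡ 1 and 43 ≡ 3 (mod 4), so (9/43) = +(43/9).
Reduce top mod 9: now compute (7/9).
Reciprocity: 7 ≡ 3 and 9 ≡ 1 (mod 4), so (7/9) = +(9/7).
Reduce top mod 7: now compute (2/7).
Pull out 2: since 7 ≡ 7 (mod 8), (2/7) = +1.
Reached (1/7) = 1. Collecting the sign flips along the way, the symbol is +1.

1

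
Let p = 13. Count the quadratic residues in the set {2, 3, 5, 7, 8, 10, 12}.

(2/13) = -1 → non-residue.
(3/13) = +1 → QR.
(5/13) = -1 → non-residue.
(7/13) = -1 → non-residue.
(8/13) = -1 → non-residue.
(10/13) = +1 → QR.
(12/13) = +1 → QR.
Total quadratic residues among the 7: 3.

3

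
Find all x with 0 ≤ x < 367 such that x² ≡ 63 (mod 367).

141, 226

Since 367 ≡ 3 (mod 4), a square root of 63 is 63^((367+1)/4) = 63^92 mod 367.
Repeated squaring: 63^2≡299, 63^4≡220, 63^8≡323, 63^16≡101, 63^32≡292, 63^64≡120 (mod 367).
63^92 = 63^(64+16+8+4) ≡ 226 (mod 367).
Check: 226² = 51076 ≡ 63 (mod 367). The two roots are 141 and 226.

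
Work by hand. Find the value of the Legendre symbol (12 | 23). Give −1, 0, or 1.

1

Pull out 2^2: since 23 ≡ 7 (mod 8), (2/23) = +1, so (2/23)^2 = +1.
Reciprocity: 3 ≡ 3 and 23 ≡ 3 (mod 4), so (3/23) = −(23/3).
Reduce top mod 3: now compute (2/3).
Pull out 2: since 3 ≡ 3 (mod 8), (2/3) = -1.
Reached (1/3) = 1. Collecting the sign flips along the way, the symbol is +1.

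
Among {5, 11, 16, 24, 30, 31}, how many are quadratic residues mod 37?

3

(5/37) = -1 → non-residue.
(11/37) = +1 → QR.
(16/37) = +1 → QR.
(24/37) = -1 → non-residue.
(30/37) = +1 → QR.
(31/37) = -1 → non-residue.
Total quadratic residues among the 6: 3.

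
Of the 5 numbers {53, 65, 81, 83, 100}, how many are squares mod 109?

3

(53/109) = -1 → non-residue.
(65/109) = -1 → non-residue.
(81/109) = +1 → QR.
(83/109) = +1 → QR.
(100/109) = +1 → QR.
Total quadratic residues among the 5: 3.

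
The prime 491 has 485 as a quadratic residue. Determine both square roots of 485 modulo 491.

Since 491 ≡ 3 (mod 4), a square root of 485 is 485^((491+1)/4) = 485^123 mod 491.
Repeated squaring: 485^2≡36, 485^4≡314, 485^8≡396, 485^16≡187, 485^32≡108, 485^64≡371 (mod 491).
485^123 = 485^(64+32+16+8+2+1) ≡ 180 (mod 491).
Check: 180² = 32400 ≡ 485 (mod 491). The two roots are 180 and 311.

180, 311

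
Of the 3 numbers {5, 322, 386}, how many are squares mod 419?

(5/419) = +1 → QR.
(322/419) = -1 → non-residue.
(386/419) = +1 → QR.
Total quadratic residues among the 3: 2.

2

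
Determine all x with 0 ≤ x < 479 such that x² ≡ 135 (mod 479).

Since 479 ≡ 3 (mod 4), a square root of 135 is 135^((479+1)/4) = 135^120 mod 479.
Repeated squaring: 135^2≡23, 135^4≡50, 135^8≡105, 135^16≡8, 135^32≡64, 135^64≡264 (mod 479).
135^120 = 135^(64+32+16+8) ≡ 349 (mod 479).
Check: 349² = 121801 ≡ 135 (mod 479). The two roots are 130 and 349.

130, 349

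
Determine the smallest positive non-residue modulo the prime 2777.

(2/2777) = +1, so 2 is a residue.
(3/2777) = −1, so 3 is the smallest positive non-residue mod 2777.

3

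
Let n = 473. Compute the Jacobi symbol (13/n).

Reciprocity: 13 ≡ 1 and 473 ≡ 1 (mod 4), so (13/473) = +(473/13).
Reduce top mod 13: now compute (5/13).
Reciprocity: 5 ≡ 1 and 13 ≡ 1 (mod 4), so (5/13) = +(13/5).
Reduce top mod 5: now compute (3/5).
Reciprocity: 3 ≡ 3 and 5 ≡ 1 (mod 4), so (3/5) = +(5/3).
Reduce top mod 3: now compute (2/3).
Pull out 2: since 3 ≡ 3 (mod 8), (2/3) = -1.
Reached (1/3) = 1. Collecting the sign flips along the way, the symbol is -1.

-1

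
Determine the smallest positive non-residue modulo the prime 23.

5

(2/23) = +1, so 2 is a residue.
(3/23) = +1, so 3 is a residue.
(4/23) = +1, so 4 is a residue.
(5/23) = −1, so 5 is the smallest positive non-residue mod 23.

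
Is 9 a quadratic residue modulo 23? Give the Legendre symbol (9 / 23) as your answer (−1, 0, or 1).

Reciprocity: 9 ≡ 1 and 23 ≡ 3 (mod 4), so (9/23) = +(23/9).
Reduce top mod 9: now compute (5/9).
Reciprocity: 5 ≡ 1 and 9 ≡ 1 (mod 4), so (5/9) = +(9/5).
Reduce top mod 5: now compute (4/5).
Pull out 2^2: since 5 ≡ 5 (mod 8), (2/5) = -1, so (2/5)^2 = +1.
Reached (1/5) = 1. Collecting the sign flips along the way, the symbol is +1.

1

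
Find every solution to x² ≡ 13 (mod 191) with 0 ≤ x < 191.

Since 191 ≡ 3 (mod 4), a square root of 13 is 13^((191+1)/4) = 13^48 mod 191.
Repeated squaring: 13^2≡169, 13^4≡102, 13^8≡90, 13^16≡78, 13^32≡163 (mod 191).
13^48 = 13^(32+16) ≡ 108 (mod 191).
Check: 108² = 11664 ≡ 13 (mod 191). The two roots are 83 and 108.

83, 108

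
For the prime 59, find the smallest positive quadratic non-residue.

2

(2/59) = −1, so 2 is the smallest positive non-residue mod 59.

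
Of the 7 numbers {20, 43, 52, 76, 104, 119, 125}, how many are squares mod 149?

5

(20/149) = +1 → QR.
(43/149) = -1 → non-residue.
(52/149) = -1 → non-residue.
(76/149) = +1 → QR.
(104/149) = +1 → QR.
(119/149) = +1 → QR.
(125/149) = +1 → QR.
Total quadratic residues among the 7: 5.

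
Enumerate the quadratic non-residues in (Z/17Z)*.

3,5,6,7,10,11,12,14

Square k = 1,…,8 (k and 17−k give the same square):
1²=1, 2²=4, 3²=9, 4²=16, 5²≡8, 6²≡2, 7²≡15, 8²≡13 (mod 17).
The residues are {1, 2, 4, 8, 9, 13, 15, 16}; the non-residues are the remaining 8 nonzero classes.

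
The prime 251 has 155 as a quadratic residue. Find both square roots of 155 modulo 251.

Since 251 ≡ 3 (mod 4), a square root of 155 is 155^((251+1)/4) = 155^63 mod 251.
Repeated squaring: 155^2≡180, 155^4≡21, 155^8≡190, 155^16≡207, 155^32≡179 (mod 251).
155^63 = 155^(32+16+8+4+2+1) ≡ 197 (mod 251).
Check: 197² = 38809 ≡ 155 (mod 251). The two roots are 54 and 197.

54, 197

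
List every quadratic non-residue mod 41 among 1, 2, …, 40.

Square k = 1,…,20 (k and 41−k give the same square):
1²=1, 2²=4, 3²=9, 4²=16, 5²=25, 6²=36, 7²≡8, 8²≡23, 9²≡40, 10²≡18, 11²≡39, 12²≡21, 13²≡5, 14²≡32, 15²≡20, 16²≡10, 17²≡2, 18²≡37, 19²≡33, 20²≡31 (mod 41).
The residues are {1, 2, 4, 5, 8, 9, 10, 16, 18, 20, 21, 23, 25, 31, 32, 33, 36, 37, 39, 40}; the non-residues are the remaining 20 nonzero classes.

3,6,7,11,12,13,14,15,17,19,22,24,26,27,28,29,30,34,35,38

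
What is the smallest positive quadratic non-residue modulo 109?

2

(2/109) = −1, so 2 is the smallest positive non-residue mod 109.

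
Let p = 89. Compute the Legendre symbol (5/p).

Euler's criterion: (5/89) ≡ 5^44 (mod 89).
5^2 ≡ 25 (mod 89)
5^4 ≡ 2 (mod 89)
5^8 ≡ 4 (mod 89)
5^16 ≡ 16 (mod 89)
5^32 ≡ 78 (mod 89)
5^44 = 5^(32+8+4) ≡ 1 (mod 89).
Result is 1, so (5/89) = 1.

1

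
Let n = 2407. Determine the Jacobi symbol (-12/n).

1

First reduce: -12 ≡ 2395 (mod 2407).
Reciprocity: 2395 ≡ 3 and 2407 ≡ 3 (mod 4), so (2395/2407) = −(2407/2395).
Reduce top mod 2395: now compute (12/2395).
Pull out 2^2: since 2395 ≡ 3 (mod 8), (2/2395) = -1, so (2/2395)^2 = +1.
Reciprocity: 3 ≡ 3 and 2395 ≡ 3 (mod 4), so (3/2395) = −(2395/3).
Reduce top mod 3: now compute (1/3).
Reached (1/3) = 1. Collecting the sign flips along the way, the symbol is +1.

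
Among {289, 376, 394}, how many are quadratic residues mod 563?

1

(289/563) = +1 → QR.
(376/563) = -1 → non-residue.
(394/563) = -1 → non-residue.
Total quadratic residues among the 3: 1.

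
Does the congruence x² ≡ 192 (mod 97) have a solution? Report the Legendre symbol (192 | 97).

First reduce: 192 ≡ 95 (mod 97).
Reciprocity: 95 ≡ 3 and 97 ≡ 1 (mod 4), so (95/97) = +(97/95).
Reduce top mod 95: now compute (2/95).
Pull out 2: since 95 ≡ 7 (mod 8), (2/95) = +1.
Reached (1/95) = 1. Collecting the sign flips along the way, the symbol is +1.

1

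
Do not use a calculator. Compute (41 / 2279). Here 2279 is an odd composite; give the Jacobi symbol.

Reciprocity: 41 ≡ 1 and 2279 ≡ 3 (mod 4), so (41/2279) = +(2279/41).
Reduce top mod 41: now compute (24/41).
Pull out 2^3: since 41 ≡ 1 (mod 8), (2/41) = +1, so (2/41)^3 = +1.
Reciprocity: 3 ≡ 3 and 41 ≡ 1 (mod 4), so (3/41) = +(41/3).
Reduce top mod 3: now compute (2/3).
Pull out 2: since 3 ≡ 3 (mod 8), (2/3) = -1.
Reached (1/3) = 1. Collecting the sign flips along the way, the symbol is -1.

-1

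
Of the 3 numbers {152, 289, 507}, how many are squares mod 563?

(152/563) = -1 → non-residue.
(289/563) = +1 → QR.
(507/563) = +1 → QR.
Total quadratic residues among the 3: 2.

2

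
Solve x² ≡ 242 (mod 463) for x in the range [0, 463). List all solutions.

82, 381

Since 463 ≡ 3 (mod 4), a square root of 242 is 242^((463+1)/4) = 242^116 mod 463.
Repeated squaring: 242^2≡226, 242^4≡146, 242^8≡18, 242^16≡324, 242^32≡338, 242^64≡346 (mod 463).
242^116 = 242^(64+32+16+4) ≡ 381 (mod 463).
Check: 381² = 145161 ≡ 242 (mod 463). The two roots are 82 and 381.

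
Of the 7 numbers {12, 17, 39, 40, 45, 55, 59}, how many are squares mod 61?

3

(12/61) = +1 → QR.
(17/61) = -1 → non-residue.
(39/61) = +1 → QR.
(40/61) = -1 → non-residue.
(45/61) = +1 → QR.
(55/61) = -1 → non-residue.
(59/61) = -1 → non-residue.
Total quadratic residues among the 7: 3.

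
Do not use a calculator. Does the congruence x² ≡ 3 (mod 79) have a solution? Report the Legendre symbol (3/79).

-1

Reciprocity: 3 ≡ 3 and 79 ≡ 3 (mod 4), so (3/79) = −(79/3).
Reduce top mod 3: now compute (1/3).
Reached (1/3) = 1. Collecting the sign flips along the way, the symbol is -1.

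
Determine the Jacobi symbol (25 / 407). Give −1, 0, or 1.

Reciprocity: 25 ≡ 1 and 407 ≡ 3 (mod 4), so (25/407) = +(407/25).
Reduce top mod 25: now compute (7/25).
Reciprocity: 7 ≡ 3 and 25 ≡ 1 (mod 4), so (7/25) = +(25/7).
Reduce top mod 7: now compute (4/7).
Pull out 2^2: since 7 ≡ 7 (mod 8), (2/7) = +1, so (2/7)^2 = +1.
Reached (1/7) = 1. Collecting the sign flips along the way, the symbol is +1.

1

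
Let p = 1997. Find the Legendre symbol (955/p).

1

Reciprocity: 955 ≡ 3 and 1997 ≡ 1 (mod 4), so (955/1997) = +(1997/955).
Reduce top mod 955: now compute (87/955).
Reciprocity: 87 ≡ 3 and 955 ≡ 3 (mod 4), so (87/955) = −(955/87).
Reduce top mod 87: now compute (85/87).
Reciprocity: 85 ≡ 1 and 87 ≡ 3 (mod 4), so (85/87) = +(87/85).
Reduce top mod 85: now compute (2/85).
Pull out 2: since 85 ≡ 5 (mod 8), (2/85) = -1.
Reached (1/85) = 1. Collecting the sign flips along the way, the symbol is +1.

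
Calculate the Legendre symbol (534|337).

-1

First reduce: 534 ≡ 197 (mod 337).
Reciprocity: 197 ≡ 1 and 337 ≡ 1 (mod 4), so (197/337) = +(337/197).
Reduce top mod 197: now compute (140/197).
Pull out 2^2: since 197 ≡ 5 (mod 8), (2/197) = -1, so (2/197)^2 = +1.
Reciprocity: 35 ≡ 3 and 197 ≡ 1 (mod 4), so (35/197) = +(197/35).
Reduce top mod 35: now compute (22/35).
Pull out 2: since 35 ≡ 3 (mod 8), (2/35) = -1.
Reciprocity: 11 ≡ 3 and 35 ≡ 3 (mod 4), so (11/35) = −(35/11).
Reduce top mod 11: now compute (2/11).
Pull out 2: since 11 ≡ 3 (mod 8), (2/11) = -1.
Reached (1/11) = 1. Collecting the sign flips along the way, the symbol is -1.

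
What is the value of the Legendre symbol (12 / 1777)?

Pull out 2^2: since 1777 ≡ 1 (mod 8), (2/1777) = +1, so (2/1777)^2 = +1.
Reciprocity: 3 ≡ 3 and 1777 ≡ 1 (mod 4), so (3/1777) = +(1777/3).
Reduce top mod 3: now compute (1/3).
Reached (1/3) = 1. Collecting the sign flips along the way, the symbol is +1.

1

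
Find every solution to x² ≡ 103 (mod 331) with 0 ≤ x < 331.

161, 170

Since 331 ≡ 3 (mod 4), a square root of 103 is 103^((331+1)/4) = 103^83 mod 331.
Repeated squaring: 103^2≡17, 103^4≡289, 103^8≡109, 103^16≡296, 103^32≡232, 103^64≡202 (mod 331).
103^83 = 103^(64+16+2+1) ≡ 161 (mod 331).
Check: 161² = 25921 ≡ 103 (mod 331). The two roots are 161 and 170.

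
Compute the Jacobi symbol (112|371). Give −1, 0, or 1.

0

Pull out 2^4: since 371 ≡ 3 (mod 8), (2/371) = -1, so (2/371)^4 = +1.
Reciprocity: 7 ≡ 3 and 371 ≡ 3 (mod 4), so (7/371) = −(371/7).
Reduce top mod 7: now compute (0/7).
Top reduces to 0: gcd > 1, so the symbol is 0.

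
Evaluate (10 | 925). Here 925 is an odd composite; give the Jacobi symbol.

0

Pull out 2: since 925 ≡ 5 (mod 8), (2/925) = -1.
Reciprocity: 5 ≡ 1 and 925 ≡ 1 (mod 4), so (5/925) = +(925/5).
Reduce top mod 5: now compute (0/5).
Top reduces to 0: gcd > 1, so the symbol is 0.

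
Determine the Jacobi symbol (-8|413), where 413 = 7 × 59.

-1

First reduce: -8 ≡ 405 (mod 413).
Reciprocity: 405 ≡ 1 and 413 ≡ 1 (mod 4), so (405/413) = +(413/405).
Reduce top mod 405: now compute (8/405).
Pull out 2^3: since 405 ≡ 5 (mod 8), (2/405) = -1, so (2/405)^3 = -1.
Reached (1/405) = 1. Collecting the sign flips along the way, the symbol is -1.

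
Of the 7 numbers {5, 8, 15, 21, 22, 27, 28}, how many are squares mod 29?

3

(5/29) = +1 → QR.
(8/29) = -1 → non-residue.
(15/29) = -1 → non-residue.
(21/29) = -1 → non-residue.
(22/29) = +1 → QR.
(27/29) = -1 → non-residue.
(28/29) = +1 → QR.
Total quadratic residues among the 7: 3.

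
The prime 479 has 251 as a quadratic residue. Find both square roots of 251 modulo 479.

Since 479 ≡ 3 (mod 4), a square root of 251 is 251^((479+1)/4) = 251^120 mod 479.
Repeated squaring: 251^2≡252, 251^4≡276, 251^8≡15, 251^16≡225, 251^32≡330, 251^64≡167 (mod 479).
251^120 = 251^(64+32+16+8) ≡ 71 (mod 479).
Check: 71² = 5041 ≡ 251 (mod 479). The two roots are 71 and 408.

71, 408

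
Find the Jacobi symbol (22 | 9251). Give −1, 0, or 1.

0

Pull out 2: since 9251 ≡ 3 (mod 8), (2/9251) = -1.
Reciprocity: 11 ≡ 3 and 9251 ≡ 3 (mod 4), so (11/9251) = −(9251/11).
Reduce top mod 11: now compute (0/11).
Top reduces to 0: gcd > 1, so the symbol is 0.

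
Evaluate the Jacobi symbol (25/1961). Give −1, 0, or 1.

Reciprocity: 25 ≡ 1 and 1961 ≡ 1 (mod 4), so (25/1961) = +(1961/25).
Reduce top mod 25: now compute (11/25).
Reciprocity: 11 ≡ 3 and 25 ≡ 1 (mod 4), so (11/25) = +(25/11).
Reduce top mod 11: now compute (3/11).
Reciprocity: 3 ≡ 3 and 11 ≡ 3 (mod 4), so (3/11) = −(11/3).
Reduce top mod 3: now compute (2/3).
Pull out 2: since 3 ≡ 3 (mod 8), (2/3) = -1.
Reached (1/3) = 1. Collecting the sign flips along the way, the symbol is +1.

1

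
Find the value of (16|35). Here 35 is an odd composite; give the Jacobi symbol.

1

Pull out 2^4: since 35 ≡ 3 (mod 8), (2/35) = -1, so (2/35)^4 = +1.
Reached (1/35) = 1. Collecting the sign flips along the way, the symbol is +1.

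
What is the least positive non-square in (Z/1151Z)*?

13

(2/1151) = +1, so 2 is a residue.
(3/1151) = +1, so 3 is a residue.
(4/1151) = +1, so 4 is a residue.
(5/1151) = +1, so 5 is a residue.
(6/1151) = +1, so 6 is a residue.
(7/1151) = +1, so 7 is a residue.
(8/1151) = +1, so 8 is a residue.
(9/1151) = +1, so 9 is a residue.
(10/1151) = +1, so 10 is a residue.
(11/1151) = +1, so 11 is a residue.
(12/1151) = +1, so 12 is a residue.
(13/1151) = −1, so 13 is the smallest positive non-residue mod 1151.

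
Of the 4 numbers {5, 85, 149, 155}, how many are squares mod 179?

4

(5/179) = +1 → QR.
(85/179) = +1 → QR.
(149/179) = +1 → QR.
(155/179) = +1 → QR.
Total quadratic residues among the 4: 4.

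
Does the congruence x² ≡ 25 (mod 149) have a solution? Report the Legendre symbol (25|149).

Reciprocity: 25 ≡ 1 and 149 ≡ 1 (mod 4), so (25/149) = +(149/25).
Reduce top mod 25: now compute (24/25).
Pull out 2^3: since 25 ≡ 1 (mod 8), (2/25) = +1, so (2/25)^3 = +1.
Reciprocity: 3 ≡ 3 and 25 ≡ 1 (mod 4), so (3/25) = +(25/3).
Reduce top mod 3: now compute (1/3).
Reached (1/3) = 1. Collecting the sign flips along the way, the symbol is +1.

1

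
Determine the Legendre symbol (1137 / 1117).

-1

Euler's criterion: (1137/1117) ≡ 20^558 (mod 1117).
20^2 ≡ 400 (mod 1117)
20^4 ≡ 269 (mod 1117)
20^8 ≡ 873 (mod 1117)
20^16 ≡ 335 (mod 1117)
20^32 ≡ 525 (mod 1117)
20^64 ≡ 843 (mod 1117)
20^128 ≡ 237 (mod 1117)
20^256 ≡ 319 (mod 1117)
20^512 ≡ 114 (mod 1117)
20^558 = 20^(512+32+8+4+2) ≡ 1116 (mod 1117).
Result is 1116 ≡ −1, so (1137/1117) = −1.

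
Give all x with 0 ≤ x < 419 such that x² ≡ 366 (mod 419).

146, 273

Since 419 ≡ 3 (mod 4), a square root of 366 is 366^((419+1)/4) = 366^105 mod 419.
Repeated squaring: 366^2≡295, 366^4≡292, 366^8≡207, 366^16≡111, 366^32≡170, 366^64≡408 (mod 419).
366^105 = 366^(64+32+8+1) ≡ 273 (mod 419).
Check: 273² = 74529 ≡ 366 (mod 419). The two roots are 146 and 273.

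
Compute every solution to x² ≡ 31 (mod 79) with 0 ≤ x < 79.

30, 49

Since 79 ≡ 3 (mod 4), a square root of 31 is 31^((79+1)/4) = 31^20 mod 79.
Repeated squaring: 31^2≡13, 31^4≡11, 31^8≡42, 31^16≡26 (mod 79).
31^20 = 31^(16+4) ≡ 49 (mod 79).
Check: 49² = 2401 ≡ 31 (mod 79). The two roots are 30 and 49.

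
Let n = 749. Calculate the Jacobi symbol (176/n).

1

Pull out 2^4: since 749 ≡ 5 (mod 8), (2/749) = -1, so (2/749)^4 = +1.
Reciprocity: 11 ≡ 3 and 749 ≡ 1 (mod 4), so (11/749) = +(749/11).
Reduce top mod 11: now compute (1/11).
Reached (1/11) = 1. Collecting the sign flips along the way, the symbol is +1.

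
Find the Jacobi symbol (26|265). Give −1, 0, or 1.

Pull out 2: since 265 ≡ 1 (mod 8), (2/265) = +1.
Reciprocity: 13 ≡ 1 and 265 ≡ 1 (mod 4), so (13/265) = +(265/13).
Reduce top mod 13: now compute (5/13).
Reciprocity: 5 ≡ 1 and 13 ≡ 1 (mod 4), so (5/13) = +(13/5).
Reduce top mod 5: now compute (3/5).
Reciprocity: 3 ≡ 3 and 5 ≡ 1 (mod 4), so (3/5) = +(5/3).
Reduce top mod 3: now compute (2/3).
Pull out 2: since 3 ≡ 3 (mod 8), (2/3) = -1.
Reached (1/3) = 1. Collecting the sign flips along the way, the symbol is -1.

-1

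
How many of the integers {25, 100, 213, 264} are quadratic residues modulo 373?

(25/373) = +1 → QR.
(100/373) = +1 → QR.
(213/373) = +1 → QR.
(264/373) = +1 → QR.
Total quadratic residues among the 4: 4.

4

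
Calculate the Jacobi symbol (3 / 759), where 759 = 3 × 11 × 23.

0

Reciprocity: 3 ≡ 3 and 759 ≡ 3 (mod 4), so (3/759) = −(759/3).
Reduce top mod 3: now compute (0/3).
Top reduces to 0: gcd > 1, so the symbol is 0.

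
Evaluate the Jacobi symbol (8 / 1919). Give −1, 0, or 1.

Pull out 2^3: since 1919 ≡ 7 (mod 8), (2/1919) = +1, so (2/1919)^3 = +1.
Reached (1/1919) = 1. Collecting the sign flips along the way, the symbol is +1.

1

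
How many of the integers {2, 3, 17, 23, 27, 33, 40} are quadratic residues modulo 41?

(2/41) = +1 → QR.
(3/41) = -1 → non-residue.
(17/41) = -1 → non-residue.
(23/41) = +1 → QR.
(27/41) = -1 → non-residue.
(33/41) = +1 → QR.
(40/41) = +1 → QR.
Total quadratic residues among the 7: 4.

4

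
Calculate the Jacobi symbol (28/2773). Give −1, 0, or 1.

Pull out 2^2: since 2773 ≡ 5 (mod 8), (2/2773) = -1, so (2/2773)^2 = +1.
Reciprocity: 7 ≡ 3 and 2773 ≡ 1 (mod 4), so (7/2773) = +(2773/7).
Reduce top mod 7: now compute (1/7).
Reached (1/7) = 1. Collecting the sign flips along the way, the symbol is +1.

1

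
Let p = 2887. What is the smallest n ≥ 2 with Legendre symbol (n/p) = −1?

3

(2/2887) = +1, so 2 is a residue.
(3/2887) = −1, so 3 is the smallest positive non-residue mod 2887.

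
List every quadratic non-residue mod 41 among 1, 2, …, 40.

Square k = 1,…,20 (k and 41−k give the same square):
1²=1, 2²=4, 3²=9, 4²=16, 5²=25, 6²=36, 7²≡8, 8²≡23, 9²≡40, 10²≡18, 11²≡39, 12²≡21, 13²≡5, 14²≡32, 15²≡20, 16²≡10, 17²≡2, 18²≡37, 19²≡33, 20²≡31 (mod 41).
The residues are {1, 2, 4, 5, 8, 9, 10, 16, 18, 20, 21, 23, 25, 31, 32, 33, 36, 37, 39, 40}; the non-residues are the remaining 20 nonzero classes.

3, 6, 7, 11, 12, 13, 14, 15, 17, 19, 22, 24, 26, 27, 28, 29, 30, 34, 35, 38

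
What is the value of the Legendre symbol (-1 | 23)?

-1

First reduce: -1 ≡ 22 (mod 23).
Pull out 2: since 23 ≡ 7 (mod 8), (2/23) = +1.
Reciprocity: 11 ≡ 3 and 23 ≡ 3 (mod 4), so (11/23) = −(23/11).
Reduce top mod 11: now compute (1/11).
Reached (1/11) = 1. Collecting the sign flips along the way, the symbol is -1.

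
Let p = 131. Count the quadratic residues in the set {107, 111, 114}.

2

(107/131) = +1 → QR.
(111/131) = -1 → non-residue.
(114/131) = +1 → QR.
Total quadratic residues among the 3: 2.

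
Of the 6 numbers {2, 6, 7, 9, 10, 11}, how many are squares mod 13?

(2/13) = -1 → non-residue.
(6/13) = -1 → non-residue.
(7/13) = -1 → non-residue.
(9/13) = +1 → QR.
(10/13) = +1 → QR.
(11/13) = -1 → non-residue.
Total quadratic residues among the 6: 2.

2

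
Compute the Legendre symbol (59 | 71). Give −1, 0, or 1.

-1

Euler's criterion: (59/71) ≡ 59^35 (mod 71).
59^2 ≡ 2 (mod 71)
59^4 ≡ 4 (mod 71)
59^8 ≡ 16 (mod 71)
59^16 ≡ 43 (mod 71)
59^32 ≡ 3 (mod 71)
59^35 = 59^(32+2+1) ≡ 70 (mod 71).
Result is 70 ≡ −1, so (59/71) = −1.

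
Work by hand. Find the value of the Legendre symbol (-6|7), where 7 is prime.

1

Euler's criterion: (-6/7) ≡ 1^3 (mod 7).
1^2 ≡ 1 (mod 7)
1^3 = 1^(2+1) ≡ 1 (mod 7).
Result is 1, so (-6/7) = 1.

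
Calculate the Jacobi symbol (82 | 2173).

0

Pull out 2: since 2173 ≡ 5 (mod 8), (2/2173) = -1.
Reciprocity: 41 ≡ 1 and 2173 ≡ 1 (mod 4), so (41/2173) = +(2173/41).
Reduce top mod 41: now compute (0/41).
Top reduces to 0: gcd > 1, so the symbol is 0.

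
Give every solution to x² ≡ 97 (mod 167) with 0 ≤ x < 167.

40, 127

Since 167 ≡ 3 (mod 4), a square root of 97 is 97^((167+1)/4) = 97^42 mod 167.
Repeated squaring: 97^2≡57, 97^4≡76, 97^8≡98, 97^16≡85, 97^32≡44 (mod 167).
97^42 = 97^(32+8+2) ≡ 127 (mod 167).
Check: 127² = 16129 ≡ 97 (mod 167). The two roots are 40 and 127.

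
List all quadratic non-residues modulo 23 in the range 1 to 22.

5, 7, 10, 11, 14, 15, 17, 19, 20, 21, 22

Square k = 1,…,11 (k and 23−k give the same square):
1²=1, 2²=4, 3²=9, 4²=16, 5²≡2, 6²≡13, 7²≡3, 8²≡18, 9²≡12, 10²≡8, 11²≡6 (mod 23).
The residues are {1, 2, 3, 4, 6, 8, 9, 12, 13, 16, 18}; the non-residues are the remaining 11 nonzero classes.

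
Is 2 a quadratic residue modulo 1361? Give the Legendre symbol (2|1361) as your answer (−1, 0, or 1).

1

Pull out 2: since 1361 ≡ 1 (mod 8), (2/1361) = +1.
Reached (1/1361) = 1. Collecting the sign flips along the way, the symbol is +1.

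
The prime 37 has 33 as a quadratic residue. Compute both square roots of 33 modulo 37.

37 ≡ 1 (mod 4), so we find a root by search.
Trying successive values, 12² = 144 ≡ 33 (mod 37). The other root is 37 − 12 = 25.

12, 25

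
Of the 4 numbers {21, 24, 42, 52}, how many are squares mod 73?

(21/73) = -1 → non-residue.
(24/73) = +1 → QR.
(42/73) = -1 → non-residue.
(52/73) = -1 → non-residue.
Total quadratic residues among the 4: 1.

1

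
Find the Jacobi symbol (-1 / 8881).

First reduce: -1 ≡ 8880 (mod 8881).
Pull out 2^4: since 8881 ≡ 1 (mod 8), (2/8881) = +1, so (2/8881)^4 = +1.
Reciprocity: 555 ≡ 3 and 8881 ≡ 1 (mod 4), so (555/8881) = +(8881/555).
Reduce top mod 555: now compute (1/555).
Reached (1/555) = 1. Collecting the sign flips along the way, the symbol is +1.

1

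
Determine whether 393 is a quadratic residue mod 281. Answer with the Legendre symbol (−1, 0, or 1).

First reduce: 393 ≡ 112 (mod 281).
Pull out 2^4: since 281 ≡ 1 (mod 8), (2/281) = +1, so (2/281)^4 = +1.
Reciprocity: 7 ≡ 3 and 281 ≡ 1 (mod 4), so (7/281) = +(281/7).
Reduce top mod 7: now compute (1/7).
Reached (1/7) = 1. Collecting the sign flips along the way, the symbol is +1.

1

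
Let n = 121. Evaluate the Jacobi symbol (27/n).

1

Reciprocity: 27 ≡ 3 and 121 ≡ 1 (mod 4), so (27/121) = +(121/27).
Reduce top mod 27: now compute (13/27).
Reciprocity: 13 ≡ 1 and 27 ≡ 3 (mod 4), so (13/27) = +(27/13).
Reduce top mod 13: now compute (1/13).
Reached (1/13) = 1. Collecting the sign flips along the way, the symbol is +1.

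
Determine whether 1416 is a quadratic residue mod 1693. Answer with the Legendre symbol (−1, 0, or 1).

-1

Pull out 2^3: since 1693 ≡ 5 (mod 8), (2/1693) = -1, so (2/1693)^3 = -1.
Reciprocity: 177 ≡ 1 and 1693 ≡ 1 (mod 4), so (177/1693) = +(1693/177).
Reduce top mod 177: now compute (100/177).
Pull out 2^2: since 177 ≡ 1 (mod 8), (2/177) = +1, so (2/177)^2 = +1.
Reciprocity: 25 ≡ 1 and 177 ≡ 1 (mod 4), so (25/177) = +(177/25).
Reduce top mod 25: now compute (2/25).
Pull out 2: since 25 ≡ 1 (mod 8), (2/25) = +1.
Reached (1/25) = 1. Collecting the sign flips along the way, the symbol is -1.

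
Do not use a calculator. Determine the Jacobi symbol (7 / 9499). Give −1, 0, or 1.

Reciprocity: 7 ≡ 3 and 9499 ≡ 3 (mod 4), so (7/9499) = −(9499/7).
Reduce top mod 7: now compute (0/7).
Top reduces to 0: gcd > 1, so the symbol is 0.

0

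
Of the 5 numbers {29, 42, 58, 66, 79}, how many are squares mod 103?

(29/103) = +1 → QR.
(42/103) = -1 → non-residue.
(58/103) = +1 → QR.
(66/103) = +1 → QR.
(79/103) = +1 → QR.
Total quadratic residues among the 5: 4.

4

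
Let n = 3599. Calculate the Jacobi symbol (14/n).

-1

Pull out 2: since 3599 ≡ 7 (mod 8), (2/3599) = +1.
Reciprocity: 7 ≡ 3 and 3599 ≡ 3 (mod 4), so (7/3599) = −(3599/7).
Reduce top mod 7: now compute (1/7).
Reached (1/7) = 1. Collecting the sign flips along the way, the symbol is -1.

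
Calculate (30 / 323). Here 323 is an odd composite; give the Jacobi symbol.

Pull out 2: since 323 ≡ 3 (mod 8), (2/323) = -1.
Reciprocity: 15 ≡ 3 and 323 ≡ 3 (mod 4), so (15/323) = −(323/15).
Reduce top mod 15: now compute (8/15).
Pull out 2^3: since 15 ≡ 7 (mod 8), (2/15) = +1, so (2/15)^3 = +1.
Reached (1/15) = 1. Collecting the sign flips along the way, the symbol is +1.

1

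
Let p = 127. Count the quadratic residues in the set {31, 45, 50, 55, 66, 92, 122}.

(31/127) = +1 → QR.
(45/127) = -1 → non-residue.
(50/127) = +1 → QR.
(55/127) = -1 → non-residue.
(66/127) = -1 → non-residue.
(92/127) = -1 → non-residue.
(122/127) = +1 → QR.
Total quadratic residues among the 7: 3.

3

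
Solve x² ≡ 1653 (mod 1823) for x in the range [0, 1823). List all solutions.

Since 1823 ≡ 3 (mod 4), a square root of 1653 is 1653^((1823+1)/4) = 1653^456 mod 1823.
Repeated squaring: 1653^2≡1555, 1653^4≡727, 1653^8≡1682, 1653^16≡1651, 1653^32≡416, 1653^64≡1694, 1653^128≡234, 1653^256≡66 (mod 1823).
1653^456 = 1653^(256+128+64+8) ≡ 1200 (mod 1823).
Check: 1200² = 1440000 ≡ 1653 (mod 1823). The two roots are 623 and 1200.

623, 1200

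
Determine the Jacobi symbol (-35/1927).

First reduce: -35 ≡ 1892 (mod 1927).
Pull out 2^2: since 1927 ≡ 7 (mod 8), (2/1927) = +1, so (2/1927)^2 = +1.
Reciprocity: 473 ≡ 1 and 1927 ≡ 3 (mod 4), so (473/1927) = +(1927/473).
Reduce top mod 473: now compute (35/473).
Reciprocity: 35 ≡ 3 and 473 ≡ 1 (mod 4), so (35/473) = +(473/35).
Reduce top mod 35: now compute (18/35).
Pull out 2: since 35 ≡ 3 (mod 8), (2/35) = -1.
Reciprocity: 9 ≡ 1 and 35 ≡ 3 (mod 4), so (9/35) = +(35/9).
Reduce top mod 9: now compute (8/9).
Pull out 2^3: since 9 ≡ 1 (mod 8), (2/9) = +1, so (2/9)^3 = +1.
Reached (1/9) = 1. Collecting the sign flips along the way, the symbol is -1.

-1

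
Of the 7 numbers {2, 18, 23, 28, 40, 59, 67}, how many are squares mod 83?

(2/83) = -1 → non-residue.
(18/83) = -1 → non-residue.
(23/83) = +1 → QR.
(28/83) = +1 → QR.
(40/83) = +1 → QR.
(59/83) = +1 → QR.
(67/83) = -1 → non-residue.
Total quadratic residues among the 7: 4.

4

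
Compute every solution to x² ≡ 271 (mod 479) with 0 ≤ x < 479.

Since 479 ≡ 3 (mod 4), a square root of 271 is 271^((479+1)/4) = 271^120 mod 479.
Repeated squaring: 271^2≡154, 271^4≡245, 271^8≡150, 271^16≡466, 271^32≡169, 271^64≡300 (mod 479).
271^120 = 271^(64+32+16+8) ≡ 121 (mod 479).
Check: 121² = 14641 ≡ 271 (mod 479). The two roots are 121 and 358.

121, 358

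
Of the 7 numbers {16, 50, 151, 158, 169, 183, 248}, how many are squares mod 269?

4

(16/269) = +1 → QR.
(50/269) = -1 → non-residue.
(151/269) = +1 → QR.
(158/269) = -1 → non-residue.
(169/269) = +1 → QR.
(183/269) = -1 → non-residue.
(248/269) = +1 → QR.
Total quadratic residues among the 7: 4.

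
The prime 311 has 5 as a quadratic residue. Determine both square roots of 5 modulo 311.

117, 194

Since 311 ≡ 3 (mod 4), a square root of 5 is 5^((311+1)/4) = 5^78 mod 311.
Repeated squaring: 5^2≡25, 5^4≡3, 5^8≡9, 5^16≡81, 5^32≡30, 5^64≡278 (mod 311).
5^78 = 5^(64+8+4+2) ≡ 117 (mod 311).
Check: 117² = 13689 ≡ 5 (mod 311). The two roots are 117 and 194.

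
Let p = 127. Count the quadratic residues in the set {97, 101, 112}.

0

(97/127) = -1 → non-residue.
(101/127) = -1 → non-residue.
(112/127) = -1 → non-residue.
Total quadratic residues among the 3: 0.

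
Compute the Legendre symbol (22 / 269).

-1

Pull out 2: since 269 ≡ 5 (mod 8), (2/269) = -1.
Reciprocity: 11 ≡ 3 and 269 ≡ 1 (mod 4), so (11/269) = +(269/11).
Reduce top mod 11: now compute (5/11).
Reciprocity: 5 ≡ 1 and 11 ≡ 3 (mod 4), so (5/11) = +(11/5).
Reduce top mod 5: now compute (1/5).
Reached (1/5) = 1. Collecting the sign flips along the way, the symbol is -1.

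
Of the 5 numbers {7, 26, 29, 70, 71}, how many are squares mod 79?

(7/79) = -1 → non-residue.
(26/79) = +1 → QR.
(29/79) = -1 → non-residue.
(70/79) = -1 → non-residue.
(71/79) = -1 → non-residue.
Total quadratic residues among the 5: 1.

1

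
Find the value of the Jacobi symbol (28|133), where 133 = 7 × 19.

0

Pull out 2^2: since 133 ≡ 5 (mod 8), (2/133) = -1, so (2/133)^2 = +1.
Reciprocity: 7 ≡ 3 and 133 ≡ 1 (mod 4), so (7/133) = +(133/7).
Reduce top mod 7: now compute (0/7).
Top reduces to 0: gcd > 1, so the symbol is 0.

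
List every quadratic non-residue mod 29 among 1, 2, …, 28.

Square k = 1,…,14 (k and 29−k give the same square):
1²=1, 2²=4, 3²=9, 4²=16, 5²=25, 6²≡7, 7²≡20, 8²≡6, 9²≡23, 10²≡13, 11²≡5, 12²≡28, 13²≡24, 14²≡22 (mod 29).
The residues are {1, 4, 5, 6, 7, 9, 13, 16, 20, 22, 23, 24, 25, 28}; the non-residues are the remaining 14 nonzero classes.

2, 3, 8, 10, 11, 12, 14, 15, 17, 18, 19, 21, 26, 27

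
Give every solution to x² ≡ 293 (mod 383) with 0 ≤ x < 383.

Since 383 ≡ 3 (mod 4), a square root of 293 is 293^((383+1)/4) = 293^96 mod 383.
Repeated squaring: 293^2≡57, 293^4≡185, 293^8≡138, 293^16≡277, 293^32≡129, 293^64≡172 (mod 383).
293^96 = 293^(64+32) ≡ 357 (mod 383).
Check: 357² = 127449 ≡ 293 (mod 383). The two roots are 26 and 357.

26, 357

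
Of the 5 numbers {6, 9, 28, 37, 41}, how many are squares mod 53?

4

(6/53) = +1 → QR.
(9/53) = +1 → QR.
(28/53) = +1 → QR.
(37/53) = +1 → QR.
(41/53) = -1 → non-residue.
Total quadratic residues among the 5: 4.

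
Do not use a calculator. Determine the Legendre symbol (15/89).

-1

Reciprocity: 15 ≡ 3 and 89 ≡ 1 (mod 4), so (15/89) = +(89/15).
Reduce top mod 15: now compute (14/15).
Pull out 2: since 15 ≡ 7 (mod 8), (2/15) = +1.
Reciprocity: 7 ≡ 3 and 15 ≡ 3 (mod 4), so (7/15) = −(15/7).
Reduce top mod 7: now compute (1/7).
Reached (1/7) = 1. Collecting the sign flips along the way, the symbol is -1.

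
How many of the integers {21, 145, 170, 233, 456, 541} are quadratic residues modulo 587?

4

(21/587) = +1 → QR.
(145/587) = -1 → non-residue.
(170/587) = +1 → QR.
(233/587) = +1 → QR.
(456/587) = +1 → QR.
(541/587) = -1 → non-residue.
Total quadratic residues among the 6: 4.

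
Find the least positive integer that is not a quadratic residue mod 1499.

2

(2/1499) = −1, so 2 is the smallest positive non-residue mod 1499.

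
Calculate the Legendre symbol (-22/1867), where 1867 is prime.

1

First reduce: -22 ≡ 1845 (mod 1867).
Reciprocity: 1845 ≡ 1 and 1867 ≡ 3 (mod 4), so (1845/1867) = +(1867/1845).
Reduce top mod 1845: now compute (22/1845).
Pull out 2: since 1845 ≡ 5 (mod 8), (2/1845) = -1.
Reciprocity: 11 ≡ 3 and 1845 ≡ 1 (mod 4), so (11/1845) = +(1845/11).
Reduce top mod 11: now compute (8/11).
Pull out 2^3: since 11 ≡ 3 (mod 8), (2/11) = -1, so (2/11)^3 = -1.
Reached (1/11) = 1. Collecting the sign flips along the way, the symbol is +1.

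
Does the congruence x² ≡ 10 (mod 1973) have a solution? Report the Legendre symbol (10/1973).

Pull out 2: since 1973 ≡ 5 (mod 8), (2/1973) = -1.
Reciprocity: 5 ≡ 1 and 1973 ≡ 1 (mod 4), so (5/1973) = +(1973/5).
Reduce top mod 5: now compute (3/5).
Reciprocity: 3 ≡ 3 and 5 ≡ 1 (mod 4), so (3/5) = +(5/3).
Reduce top mod 3: now compute (2/3).
Pull out 2: since 3 ≡ 3 (mod 8), (2/3) = -1.
Reached (1/3) = 1. Collecting the sign flips along the way, the symbol is +1.

1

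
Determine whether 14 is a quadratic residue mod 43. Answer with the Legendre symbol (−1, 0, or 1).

Pull out 2: since 43 ≡ 3 (mod 8), (2/43) = -1.
Reciprocity: 7 ≡ 3 and 43 ≡ 3 (mod 4), so (7/43) = −(43/7).
Reduce top mod 7: now compute (1/7).
Reached (1/7) = 1. Collecting the sign flips along the way, the symbol is +1.

1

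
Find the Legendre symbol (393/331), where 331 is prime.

First reduce: 393 ≡ 62 (mod 331).
Pull out 2: since 331 ≡ 3 (mod 8), (2/331) = -1.
Reciprocity: 31 ≡ 3 and 331 ≡ 3 (mod 4), so (31/331) = −(331/31).
Reduce top mod 31: now compute (21/31).
Reciprocity: 21 ≡ 1 and 31 ≡ 3 (mod 4), so (21/31) = +(31/21).
Reduce top mod 21: now compute (10/21).
Pull out 2: since 21 ≡ 5 (mod 8), (2/21) = -1.
Reciprocity: 5 ≡ 1 and 21 ≡ 1 (mod 4), so (5/21) = +(21/5).
Reduce top mod 5: now compute (1/5).
Reached (1/5) = 1. Collecting the sign flips along the way, the symbol is -1.

-1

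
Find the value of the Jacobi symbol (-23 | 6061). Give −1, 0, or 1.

1

First reduce: -23 ≡ 6038 (mod 6061).
Pull out 2: since 6061 ≡ 5 (mod 8), (2/6061) = -1.
Reciprocity: 3019 ≡ 3 and 6061 ≡ 1 (mod 4), so (3019/6061) = +(6061/3019).
Reduce top mod 3019: now compute (23/3019).
Reciprocity: 23 ≡ 3 and 3019 ≡ 3 (mod 4), so (23/3019) = −(3019/23).
Reduce top mod 23: now compute (6/23).
Pull out 2: since 23 ≡ 7 (mod 8), (2/23) = +1.
Reciprocity: 3 ≡ 3 and 23 ≡ 3 (mod 4), so (3/23) = −(23/3).
Reduce top mod 3: now compute (2/3).
Pull out 2: since 3 ≡ 3 (mod 8), (2/3) = -1.
Reached (1/3) = 1. Collecting the sign flips along the way, the symbol is +1.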